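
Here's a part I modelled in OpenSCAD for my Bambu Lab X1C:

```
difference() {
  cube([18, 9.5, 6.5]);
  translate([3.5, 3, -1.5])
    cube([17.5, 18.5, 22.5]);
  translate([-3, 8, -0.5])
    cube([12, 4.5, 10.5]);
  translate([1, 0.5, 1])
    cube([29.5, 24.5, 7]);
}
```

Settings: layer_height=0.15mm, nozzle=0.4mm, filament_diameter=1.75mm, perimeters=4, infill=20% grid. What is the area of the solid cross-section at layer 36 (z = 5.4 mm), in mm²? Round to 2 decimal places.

At z = 5.4 mm: the cube (footprint 18×9.5) is included at this height (area 171.00 mm²); the cube at (3.5, 3) is present — its section is the full 17.5×18.5 rectangle (area 323.75 mm²); the cube at (-3, 8) (footprint 12×4.5) is included at this height (area 54.00 mm²); the 29.5×24.5 cube at (1, 0.5) contributes its full rectangle (area 722.75 mm²); Taking the first minus the rest: starting from the 18×9.5 cube (171.00 mm²), the 17.5×18.5 cube at (3.5, 3) partially overlaps it — only the 94.25 mm² overlap (of its 323.75 mm²) is removed, clipping the outline; the 12×4.5 cube at (-3, 8) partially overlaps it — only the 5.25 mm² overlap (of its 54.00 mm²) is removed, clipping the outline; the 29.5×24.5 cube at (1, 0.5) partially overlaps it — only the 55.00 mm² overlap (of its 722.75 mm²) is removed, clipping the outline — area = 16.50 mm². Overall, the cross-section is a single solid region. Net area = 16.50 mm².

16.50 mm²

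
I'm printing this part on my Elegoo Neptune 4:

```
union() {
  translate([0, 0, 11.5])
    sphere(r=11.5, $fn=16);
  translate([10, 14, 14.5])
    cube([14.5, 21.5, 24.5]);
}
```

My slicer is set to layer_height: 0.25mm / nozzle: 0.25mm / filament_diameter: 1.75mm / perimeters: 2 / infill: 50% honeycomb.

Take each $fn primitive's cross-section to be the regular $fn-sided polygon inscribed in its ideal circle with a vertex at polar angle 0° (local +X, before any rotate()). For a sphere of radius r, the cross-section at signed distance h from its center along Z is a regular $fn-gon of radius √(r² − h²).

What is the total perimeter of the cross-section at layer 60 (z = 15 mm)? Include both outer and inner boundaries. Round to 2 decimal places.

140.39 mm

At z = 15 mm: the r=11.5 sphere slices to a regular 16-gon of circumradius 10.954 (√(r²−h²) with h=3.5 from center) (perimeter = 2·16·10.954·sin(180°/16) = 68.39 mm); the cube at (10, 14) is present — its section is the full 14.5×21.5 rectangle (perimeter 72.00 mm); Merging all regions: the 2 present regions are separate (no shared area or edge), so areas and boundary lengths simply add and each stays a separate island — boundary = 140.39 mm. Overall, the cross-section has 2 separate islands. Total boundary length (outer) = 140.39 mm.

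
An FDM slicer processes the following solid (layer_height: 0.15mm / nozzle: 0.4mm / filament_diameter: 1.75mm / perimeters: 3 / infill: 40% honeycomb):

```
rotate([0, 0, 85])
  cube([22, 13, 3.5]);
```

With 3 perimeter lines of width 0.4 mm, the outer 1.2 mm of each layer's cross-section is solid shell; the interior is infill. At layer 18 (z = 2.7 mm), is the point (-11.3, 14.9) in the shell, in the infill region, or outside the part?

shell

At z = 2.7 mm: the cube is present — its section is the full 22×13 rectangle; (whole slice rotated 85° about Z — lengths, areas and connectivity unchanged). Overall, the cross-section is a single solid region. Undo the 85° rotation: the query point maps to (13.858, 12.556) in the un-rotated model frame. The nearest boundary edge runs (22.00, 13.00)→(0.00, 13.00); distance from the point to it = 0.44 mm. The point is inside the cross-section, 0.44 mm from the nearest boundary — within the 1.2 mm shell band (3 × 0.4).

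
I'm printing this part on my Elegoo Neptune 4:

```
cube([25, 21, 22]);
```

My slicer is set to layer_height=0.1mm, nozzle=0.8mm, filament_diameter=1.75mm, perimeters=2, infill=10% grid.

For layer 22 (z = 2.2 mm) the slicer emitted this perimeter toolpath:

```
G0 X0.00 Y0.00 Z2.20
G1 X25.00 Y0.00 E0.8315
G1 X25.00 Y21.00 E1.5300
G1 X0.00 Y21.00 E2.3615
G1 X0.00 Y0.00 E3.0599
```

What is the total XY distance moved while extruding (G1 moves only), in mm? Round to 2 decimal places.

92.00 mm

Sum the Euclidean lengths of each G1 segment: total = 92.00 mm.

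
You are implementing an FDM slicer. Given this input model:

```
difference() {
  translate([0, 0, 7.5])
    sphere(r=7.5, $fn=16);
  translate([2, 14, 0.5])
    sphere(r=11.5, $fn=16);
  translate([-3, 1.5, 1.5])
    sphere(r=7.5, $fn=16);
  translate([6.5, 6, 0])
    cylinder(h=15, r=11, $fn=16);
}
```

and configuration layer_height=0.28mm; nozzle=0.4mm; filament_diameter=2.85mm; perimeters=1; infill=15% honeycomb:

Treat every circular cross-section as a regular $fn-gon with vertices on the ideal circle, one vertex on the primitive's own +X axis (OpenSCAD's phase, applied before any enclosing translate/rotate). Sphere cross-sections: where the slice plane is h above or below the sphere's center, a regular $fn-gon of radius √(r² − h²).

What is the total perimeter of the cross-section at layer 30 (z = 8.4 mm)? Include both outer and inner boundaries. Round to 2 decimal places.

At z = 8.4 mm: the sphere: section is a regular 16-gon, circumradius = √(r²−h²) = √(7.5²−0.9²) = 7.446 (perimeter = 2·16·7.446·sin(180°/16) = 46.48 mm); the r=11.5 sphere at (2, 14) contributes a regular 16-gon of circumradius √(11.5²−7.9²) = 8.357 (perimeter = 2·16·8.357·sin(180°/16) = 52.17 mm); the r=7.5 sphere at (-3, 1.5) contributes a regular 16-gon of circumradius √(7.5²−6.9²) = 2.939 (perimeter = 2·16·2.939·sin(180°/16) = 18.35 mm); the cylinder at (6.5, 6): section is a regular 16-gon, circumradius r=11 (perimeter = 2·16·11.000·sin(180°/16) = 68.67 mm); Taking the first minus the rest: starting from the r=7.5 sphere, the r=11.5 sphere at (2, 14) partially overlaps it — only the 6.41 mm² overlap (of its 213.81 mm²) is removed, clipping the outline; the r=7.5 sphere at (-3, 1.5) lies wholly inside it (removes its full 26.45 mm² and its 18.35 mm outline becomes a hole wall); the r=11 cylinder at (6.5, 6) partially overlaps it — only the 80.34 mm² overlap (of its 370.44 mm²) is removed, clipping the outline — boundary = 44.15 mm. Overall, the cross-section is a single solid region. Total boundary length (outer) = 44.15 mm.

44.15 mm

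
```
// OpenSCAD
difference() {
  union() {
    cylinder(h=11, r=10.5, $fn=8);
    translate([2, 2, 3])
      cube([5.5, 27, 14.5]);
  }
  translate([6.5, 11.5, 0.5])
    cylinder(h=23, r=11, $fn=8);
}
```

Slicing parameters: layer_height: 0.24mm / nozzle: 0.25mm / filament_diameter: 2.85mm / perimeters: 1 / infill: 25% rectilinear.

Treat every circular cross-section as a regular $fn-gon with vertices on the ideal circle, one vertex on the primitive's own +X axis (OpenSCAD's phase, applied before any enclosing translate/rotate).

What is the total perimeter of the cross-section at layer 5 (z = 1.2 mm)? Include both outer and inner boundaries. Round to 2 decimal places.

At z = 1.2 mm: the r=10.5 cylinder contributes a regular 8-gon of circumradius 10.5 (perimeter = 2·8·10.500·sin(180°/8) = 64.29 mm); the cube at (2, 2) is absent (z outside [3, 17.5]); Combining (union): only the r=10.5 cylinder is present, so the union is just that shape — boundary = 64.29 mm; the r=11 cylinder at (6.5, 11.5) gives a regular 8-gon of circumradius 11 (constant along its height) (perimeter = 2·8·11.000·sin(180°/8) = 67.35 mm); Taking the first minus the rest: starting from that combined region, the r=11 cylinder at (6.5, 11.5) partially overlaps it — only the 77.03 mm² overlap (of its 342.24 mm²) is removed, clipping the outline — boundary = 64.13 mm. Overall, the cross-section is a single solid region. Total boundary length (outer) = 64.13 mm.

64.13 mm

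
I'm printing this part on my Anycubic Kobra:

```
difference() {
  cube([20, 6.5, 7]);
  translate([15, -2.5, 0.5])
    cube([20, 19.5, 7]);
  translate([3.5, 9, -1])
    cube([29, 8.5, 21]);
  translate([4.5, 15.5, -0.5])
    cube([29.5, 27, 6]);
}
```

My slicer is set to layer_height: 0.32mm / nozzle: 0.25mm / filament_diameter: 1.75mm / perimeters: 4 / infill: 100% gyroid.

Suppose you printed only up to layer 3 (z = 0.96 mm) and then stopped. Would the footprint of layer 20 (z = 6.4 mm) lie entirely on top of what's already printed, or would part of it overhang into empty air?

entirely on top

Compare the two slices. At z = 0.96: the cube (footprint 20×6.5) is included at this height (area 130.00 mm²); the cube at (15, -2.5) is present — its section is the full 20×19.5 rectangle (area 390.00 mm²); the cube at (3.5, 9) (footprint 29×8.5) is included at this height (area 246.50 mm²); the cube at (4.5, 15.5) (footprint 29.5×27) is included at this height (area 796.50 mm²); Taking the first minus the rest: starting from the 20×6.5 cube (130.00 mm²), the 20×19.5 cube at (15, -2.5) partially overlaps it — only the 32.50 mm² overlap (of its 390.00 mm²) is removed, clipping the outline; the 29×8.5 cube at (3.5, 9) misses the remaining region (no effect); the 29.5×27 cube at (4.5, 15.5) misses the remaining region (no effect) — area = 97.50 mm². At z = 6.4: the cube (footprint 20×6.5) is included at this height (area 130.00 mm²); the 20×19.5 cube at (15, -2.5) contributes its full rectangle (area 390.00 mm²); the cube at (3.5, 9) (footprint 29×8.5) is included at this height (area 246.50 mm²); the cube at (4.5, 15.5) is absent (z outside [-0.5, 5.5]); Subtracting the remaining from the first: starting from the 20×6.5 cube (130.00 mm²), the 20×19.5 cube at (15, -2.5) partially overlaps it — only the 32.50 mm² overlap (of its 390.00 mm²) is removed, clipping the outline; the 29×8.5 cube at (3.5, 9) misses the remaining region (no effect) — area = 97.50 mm². Checking containment: the cross-section at z = 6.4 is a subset of the cross-section at z = 0.96.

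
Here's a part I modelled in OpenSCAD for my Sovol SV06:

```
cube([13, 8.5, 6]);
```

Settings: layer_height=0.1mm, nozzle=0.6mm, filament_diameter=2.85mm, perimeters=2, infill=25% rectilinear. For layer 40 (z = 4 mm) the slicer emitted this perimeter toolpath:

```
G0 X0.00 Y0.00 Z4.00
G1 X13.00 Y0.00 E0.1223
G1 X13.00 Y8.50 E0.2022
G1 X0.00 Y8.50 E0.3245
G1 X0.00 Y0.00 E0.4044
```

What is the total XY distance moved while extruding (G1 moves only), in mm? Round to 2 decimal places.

Sum the Euclidean lengths of each G1 segment: total = 43.00 mm.

43.00 mm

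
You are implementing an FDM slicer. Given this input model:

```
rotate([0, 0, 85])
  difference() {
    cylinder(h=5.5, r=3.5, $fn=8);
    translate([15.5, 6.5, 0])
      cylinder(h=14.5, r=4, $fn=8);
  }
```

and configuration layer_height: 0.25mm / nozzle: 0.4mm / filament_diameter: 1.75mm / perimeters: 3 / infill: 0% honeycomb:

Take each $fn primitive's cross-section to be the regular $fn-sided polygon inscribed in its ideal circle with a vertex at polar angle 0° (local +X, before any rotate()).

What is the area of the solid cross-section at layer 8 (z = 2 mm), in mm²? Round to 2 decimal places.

At z = 2 mm: the r=3.5 cylinder contributes a regular 8-gon of circumradius 3.5 (area = (8/2)·3.500²·sin(360°/8) = 34.65 mm²); the cylinder at (15.5, 6.5): section is a regular 8-gon, circumradius r=4 (area = (8/2)·4.000²·sin(360°/8) = 45.25 mm²); Taking the first minus the rest: starting from the r=3.5 cylinder (34.65 mm²), the r=4 cylinder at (15.5, 6.5) misses the remaining region (no effect) — area = 34.65 mm²; (whole slice rotated 85° about Z — lengths, areas and connectivity unchanged). Overall, the cross-section is a single solid region. Net area = 34.65 mm².

34.65 mm²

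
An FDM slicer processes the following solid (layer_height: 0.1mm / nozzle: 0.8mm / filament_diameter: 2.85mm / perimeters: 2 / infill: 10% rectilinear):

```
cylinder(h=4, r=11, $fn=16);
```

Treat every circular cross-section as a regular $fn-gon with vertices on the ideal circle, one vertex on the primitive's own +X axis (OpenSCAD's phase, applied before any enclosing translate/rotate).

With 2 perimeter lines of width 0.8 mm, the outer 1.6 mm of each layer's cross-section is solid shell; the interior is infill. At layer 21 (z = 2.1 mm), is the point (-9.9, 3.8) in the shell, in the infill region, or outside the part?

shell

At z = 2.1 mm: the r=11 cylinder gives a regular 16-gon of circumradius 11 (constant along its height). Overall, the cross-section is a single solid region. The nearest boundary edge runs (-10.16, 4.21)→(-11.00, 0.00); distance from the point to it = 0.34 mm. The point is inside the cross-section, 0.34 mm from the nearest boundary — within the 1.6 mm shell band (2 × 0.8).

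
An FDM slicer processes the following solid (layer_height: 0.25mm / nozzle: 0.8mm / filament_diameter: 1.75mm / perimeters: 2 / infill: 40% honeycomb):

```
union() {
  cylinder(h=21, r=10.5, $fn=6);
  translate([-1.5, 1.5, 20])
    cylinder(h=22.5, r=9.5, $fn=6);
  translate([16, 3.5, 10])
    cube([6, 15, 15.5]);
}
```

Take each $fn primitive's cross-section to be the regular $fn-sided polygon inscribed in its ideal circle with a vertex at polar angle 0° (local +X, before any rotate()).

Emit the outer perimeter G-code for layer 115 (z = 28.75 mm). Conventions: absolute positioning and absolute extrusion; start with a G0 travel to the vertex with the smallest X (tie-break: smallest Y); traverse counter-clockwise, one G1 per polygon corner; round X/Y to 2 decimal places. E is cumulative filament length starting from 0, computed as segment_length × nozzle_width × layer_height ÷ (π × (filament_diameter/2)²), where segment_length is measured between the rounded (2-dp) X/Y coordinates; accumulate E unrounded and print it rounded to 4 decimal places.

G0 X-11.00 Y1.50 Z28.75
G1 X-6.25 Y-6.73 E0.7901
G1 X3.25 Y-6.73 E1.5801
G1 X8.00 Y1.50 E2.3702
G1 X3.25 Y9.73 E3.1603
G1 X-6.25 Y9.73 E3.9502
G1 X-11.00 Y1.50 E4.7404

At z = 28.75 mm: the cylinder is absent (z outside [0, 21]); the r=9.5 cylinder at (-1.5, 1.5) contributes a regular 6-gon of circumradius 9.5; the cube at (16, 3.5) is absent (z outside [10, 25.5]); Combining (union): only the r=9.5 cylinder at (-1.5, 1.5) is present, so the union is just that shape — 1 connected region. The outline is a single polygon with 6 vertices. Extrusion per mm of travel: 0.8 × 0.25 / (π × 0.875²) = 0.083150. Accumulating E over each segment gives final E = 4.7404.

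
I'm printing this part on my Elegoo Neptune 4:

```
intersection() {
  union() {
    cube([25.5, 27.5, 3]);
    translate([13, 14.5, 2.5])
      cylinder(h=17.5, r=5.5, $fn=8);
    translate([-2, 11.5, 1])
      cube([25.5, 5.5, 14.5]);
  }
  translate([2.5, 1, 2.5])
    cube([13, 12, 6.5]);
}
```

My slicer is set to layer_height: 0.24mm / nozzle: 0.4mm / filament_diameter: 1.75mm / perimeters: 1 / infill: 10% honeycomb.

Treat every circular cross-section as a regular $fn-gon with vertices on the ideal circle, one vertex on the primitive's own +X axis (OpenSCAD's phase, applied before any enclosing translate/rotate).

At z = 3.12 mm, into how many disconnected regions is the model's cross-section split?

At z = 3.12 mm: the cube is not intersected at this z (z outside [0, 3]); the cylinder at (13, 14.5): section is a regular 8-gon, circumradius r=5.5; the cube at (-2, 11.5) (footprint 25.5×5.5) is included at this height; Merging all regions: the regions partially overlap (shared area 54.18 mm²), so overlapping operands fuse into one piece — 1 connected region; the cube at (2.5, 1) is present — its section is the full 13×12 rectangle; Taking the intersection: the 13×12 cube at (2.5, 1) partially overlaps the result so far; clipping to the common part keeps 31.21 mm² — 1 connected region. The result has 1 disconnected region.

1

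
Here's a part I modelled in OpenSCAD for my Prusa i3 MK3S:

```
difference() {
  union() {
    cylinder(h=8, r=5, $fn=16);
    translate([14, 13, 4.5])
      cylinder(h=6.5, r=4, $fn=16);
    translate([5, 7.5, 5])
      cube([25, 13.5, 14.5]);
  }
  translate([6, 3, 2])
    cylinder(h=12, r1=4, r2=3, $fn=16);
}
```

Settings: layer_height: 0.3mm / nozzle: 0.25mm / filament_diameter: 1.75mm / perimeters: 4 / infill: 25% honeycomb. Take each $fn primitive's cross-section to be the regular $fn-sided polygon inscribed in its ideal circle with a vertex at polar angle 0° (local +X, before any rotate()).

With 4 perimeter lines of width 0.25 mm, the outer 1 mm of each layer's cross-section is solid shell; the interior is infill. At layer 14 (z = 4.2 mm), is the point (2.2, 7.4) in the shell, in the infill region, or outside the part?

outside

At z = 4.2 mm: the cylinder: section is a regular 16-gon, circumradius r=5; the cylinder at (14, 13) is absent (z outside [4.5, 11]); the cube at (5, 7.5) is absent (z outside [5, 19.5]); Merging all regions: only the r=5 cylinder is present, so the union is just that shape — 1 connected region; the cone at (6, 3): at t=0.183 of its height the radius interpolates to r₁+(r₂−r₁)t = 3.817, giving a regular 16-gon of that circumradius; Subtracting the remaining from the first: starting from the result so far, the cone at (6, 3) partially overlaps it — only the 7.47 mm² overlap (of its 44.60 mm²) is removed, clipping the outline — 1 connected region. Overall, the cross-section is a single solid region. The nearest boundary edge runs (0.00, 5.00)→(1.91, 4.62); distance from the point to it = 2.78 mm. The point is not inside any of the regions above, so it lies outside the cross-section (2.78 mm from the nearest boundary).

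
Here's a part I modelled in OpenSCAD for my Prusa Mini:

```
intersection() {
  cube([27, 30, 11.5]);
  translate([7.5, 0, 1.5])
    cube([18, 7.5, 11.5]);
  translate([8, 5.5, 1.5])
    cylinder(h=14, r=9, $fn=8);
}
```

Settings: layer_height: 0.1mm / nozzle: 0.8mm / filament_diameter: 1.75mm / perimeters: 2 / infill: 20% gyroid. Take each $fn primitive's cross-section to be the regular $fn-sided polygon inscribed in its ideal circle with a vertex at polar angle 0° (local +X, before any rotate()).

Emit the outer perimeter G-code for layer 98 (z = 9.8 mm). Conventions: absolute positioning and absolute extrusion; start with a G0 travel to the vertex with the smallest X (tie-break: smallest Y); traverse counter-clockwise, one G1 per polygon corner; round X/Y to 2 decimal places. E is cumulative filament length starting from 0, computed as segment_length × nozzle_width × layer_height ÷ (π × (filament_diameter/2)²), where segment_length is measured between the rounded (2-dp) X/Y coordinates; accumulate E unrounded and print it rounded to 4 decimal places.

At z = 9.8 mm: the cube is present — its section is the full 27×30 rectangle; the 18×7.5 cube at (7.5, 0) contributes its full rectangle; the r=9 cylinder at (8, 5.5) contributes a regular 8-gon of circumradius 9; After intersecting: the 18×7.5 cube at (7.5, 0) lies inside the 27×30 cube, so the common part is the 18×7.5 cube at (7.5, 0) itself; the r=9 cylinder at (8, 5.5) partially overlaps the running intersection; clipping to the common part keeps 64.16 mm² — 1 connected region. The outline is a single polygon with 5 vertices. Extrusion per mm of travel: 0.8 × 0.1 / (π × 0.875²) = 0.033260. Accumulating E over each segment gives final E = 1.0480.

G0 X7.50 Y0.00 Z9.80
G1 X14.72 Y0.00 E0.2401
G1 X17.00 Y5.50 E0.4382
G1 X16.17 Y7.50 E0.5102
G1 X7.50 Y7.50 E0.7986
G1 X7.50 Y0.00 E1.0480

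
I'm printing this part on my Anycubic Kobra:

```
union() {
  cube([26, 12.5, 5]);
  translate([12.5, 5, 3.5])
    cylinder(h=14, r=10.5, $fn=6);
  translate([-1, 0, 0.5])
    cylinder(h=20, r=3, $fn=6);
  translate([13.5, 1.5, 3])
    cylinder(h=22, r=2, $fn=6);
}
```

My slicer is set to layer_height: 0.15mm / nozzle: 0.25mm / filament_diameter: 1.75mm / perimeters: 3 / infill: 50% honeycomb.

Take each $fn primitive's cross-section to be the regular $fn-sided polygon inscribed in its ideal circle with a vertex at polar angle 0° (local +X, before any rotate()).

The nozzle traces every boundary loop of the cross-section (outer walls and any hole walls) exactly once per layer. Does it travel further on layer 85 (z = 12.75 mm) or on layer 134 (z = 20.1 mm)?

Layer 85 (z = 12.75): the cube is absent (z outside [0, 5]); the r=10.5 cylinder at (12.5, 5) gives a regular 6-gon of circumradius 10.5 (constant along its height) (perimeter = 2·6·10.500·sin(180°/6) = 63.00 mm); the r=3 cylinder at (-1, 0) contributes a regular 6-gon of circumradius 3 (perimeter = 2·6·3.000·sin(180°/6) = 18.00 mm); the cylinder at (13.5, 1.5): section is a regular 6-gon, circumradius r=2 (perimeter = 2·6·2.000·sin(180°/6) = 12.00 mm); Combining (union): the regions partially overlap (shared area 10.39 mm²), so the edge portions inside another operand are dropped and the merged outline is re-measured after clipping — boundary = 81.00 mm. So its perimeter = 81.00 mm. Layer 134 (z = 20.1): the cube does not reach this height (z outside [0, 5]); the cylinder at (12.5, 5) does not reach this height (z outside [3.5, 17.5]); the cylinder at (-1, 0): section is a regular 6-gon, circumradius r=3 (perimeter = 2·6·3.000·sin(180°/6) = 18.00 mm); the cylinder at (13.5, 1.5): section is a regular 6-gon, circumradius r=2 (perimeter = 2·6·2.000·sin(180°/6) = 12.00 mm); Taking the union: the 2 present regions are separate (no shared area or edge), so areas and boundary lengths simply add and each stays a separate island — boundary = 30.00 mm. So its perimeter = 30.00 mm. Layer 85 is larger (81.00 vs 30.00 mm).

layer 85 (z = 12.75 mm)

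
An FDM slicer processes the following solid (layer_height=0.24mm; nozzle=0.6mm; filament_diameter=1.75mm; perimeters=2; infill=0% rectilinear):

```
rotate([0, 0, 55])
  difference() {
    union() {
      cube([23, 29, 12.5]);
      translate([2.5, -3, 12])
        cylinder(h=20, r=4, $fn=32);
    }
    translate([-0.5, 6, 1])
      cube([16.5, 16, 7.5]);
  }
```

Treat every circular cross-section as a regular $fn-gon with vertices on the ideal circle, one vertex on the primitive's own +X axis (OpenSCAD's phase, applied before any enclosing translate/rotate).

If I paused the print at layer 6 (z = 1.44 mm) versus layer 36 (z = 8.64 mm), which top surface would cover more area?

layer 36 (z = 8.64 mm)

Layer 6 (z = 1.44): the 23×29 cube contributes its full rectangle (area 667.00 mm²); the cylinder at (2.5, -3) does not reach this height (z outside [12, 32]); Merging all regions: only the 23×29 cube is present, so the union is just that shape — area = 667.00 mm²; the cube at (-0.5, 6) (footprint 16.5×16) is included at this height (area 264.00 mm²); After the difference (first − rest): starting from the result so far (667.00 mm²), the 16.5×16 cube at (-0.5, 6) partially overlaps it — only the 256.00 mm² overlap (of its 264.00 mm²) is removed, clipping the outline — area = 411.00 mm²; (rotated 55° about Z; rotation is an isometry so areas/perimeters/island counts are preserved). So its area = 411.00 mm². Layer 36 (z = 8.64): the cube (footprint 23×29) is included at this height (area 667.00 mm²); the cylinder at (2.5, -3) is not intersected at this z (z outside [12, 32]); Taking the union: only the 23×29 cube is present, so the union is just that shape — area = 667.00 mm²; the cube at (-0.5, 6) is absent (z outside [1, 8.5]); After the difference (first − rest): none of the subtracted shapes is present at this height, so the result so far is unchanged — area = 667.00 mm²; (whole slice rotated 55° about Z — lengths, areas and connectivity unchanged). So its area = 667.00 mm². Layer 36 is larger (667.00 vs 411.00 mm²).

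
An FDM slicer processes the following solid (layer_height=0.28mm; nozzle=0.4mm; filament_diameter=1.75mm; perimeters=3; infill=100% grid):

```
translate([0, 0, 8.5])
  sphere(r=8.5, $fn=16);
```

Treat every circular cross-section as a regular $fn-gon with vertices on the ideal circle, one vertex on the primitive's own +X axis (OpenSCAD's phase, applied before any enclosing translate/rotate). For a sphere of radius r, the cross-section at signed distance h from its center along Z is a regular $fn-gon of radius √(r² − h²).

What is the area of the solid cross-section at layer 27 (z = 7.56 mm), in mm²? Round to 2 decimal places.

218.49 mm²

At z = 7.56 mm: the r=8.5 sphere slices to a regular 16-gon of circumradius 8.448 (√(r²−h²) with h=0.94 from center) (area = (16/2)·8.448²·sin(360°/16) = 218.49 mm²). Overall, the cross-section is a single solid region. Net area = 218.49 mm².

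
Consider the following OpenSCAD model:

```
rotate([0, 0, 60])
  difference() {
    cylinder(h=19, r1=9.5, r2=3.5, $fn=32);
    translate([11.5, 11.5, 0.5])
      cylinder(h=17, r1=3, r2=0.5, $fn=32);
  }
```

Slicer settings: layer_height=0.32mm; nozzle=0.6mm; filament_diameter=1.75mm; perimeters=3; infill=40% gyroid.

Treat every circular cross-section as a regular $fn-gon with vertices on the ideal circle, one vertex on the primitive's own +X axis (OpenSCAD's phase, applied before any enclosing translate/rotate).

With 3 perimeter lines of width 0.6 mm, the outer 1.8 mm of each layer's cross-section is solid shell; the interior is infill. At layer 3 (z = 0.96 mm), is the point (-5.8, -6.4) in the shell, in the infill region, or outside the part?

At z = 0.96 mm: the cone: at t=0.051 of its height the radius interpolates to r₁+(r₂−r₁)t = 9.197, giving a regular 32-gon of that circumradius; the cone at (11.5, 11.5) contributes a regular 32-gon of circumradius 2.932 (interpolated between r1=3 and r2=0.5 at t=0.027); Subtracting the remaining from the first: starting from the cone, the cone at (11.5, 11.5) misses the remaining region (no effect) — 1 connected region; (rotated 60° about Z; rotation is an isometry so areas/perimeters/island counts are preserved). Overall, the cross-section is a single solid region. Undo the 60° rotation: the query point maps to (-8.443, 1.823) in the un-rotated model frame. The nearest boundary edge runs (-9.02, 1.79)→(-8.50, 3.52); distance from the point to it = 0.54 mm. The point is inside the cross-section, 0.54 mm from the nearest boundary — within the 1.8 mm shell band (3 × 0.6).

shell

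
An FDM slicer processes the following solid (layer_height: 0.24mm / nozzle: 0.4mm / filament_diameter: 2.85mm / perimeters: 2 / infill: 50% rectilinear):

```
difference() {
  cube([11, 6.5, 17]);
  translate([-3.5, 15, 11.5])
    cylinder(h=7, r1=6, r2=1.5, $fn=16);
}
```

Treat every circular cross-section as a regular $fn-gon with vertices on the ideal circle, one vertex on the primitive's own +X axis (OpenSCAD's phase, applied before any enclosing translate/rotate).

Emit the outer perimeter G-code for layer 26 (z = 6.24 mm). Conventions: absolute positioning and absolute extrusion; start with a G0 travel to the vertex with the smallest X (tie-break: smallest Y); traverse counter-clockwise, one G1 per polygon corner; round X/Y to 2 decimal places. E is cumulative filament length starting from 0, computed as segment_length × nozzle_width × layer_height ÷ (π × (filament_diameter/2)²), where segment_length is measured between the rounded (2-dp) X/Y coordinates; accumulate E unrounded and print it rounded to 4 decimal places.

At z = 6.24 mm: the 11×6.5 cube contributes its full rectangle; the cone at (-3.5, 15) does not reach this height (z outside [11.5, 18.5]); After the difference (first − rest): none of the subtracted shapes is present at this height, so the 11×6.5 cube is unchanged — 1 connected region. The outline is a single polygon with 4 vertices. Extrusion per mm of travel: 0.4 × 0.24 / (π × 1.425²) = 0.015048. Accumulating E over each segment gives final E = 0.5267.

G0 X0.00 Y0.00 Z6.24
G1 X11.00 Y0.00 E0.1655
G1 X11.00 Y6.50 E0.2633
G1 X0.00 Y6.50 E0.4289
G1 X0.00 Y0.00 E0.5267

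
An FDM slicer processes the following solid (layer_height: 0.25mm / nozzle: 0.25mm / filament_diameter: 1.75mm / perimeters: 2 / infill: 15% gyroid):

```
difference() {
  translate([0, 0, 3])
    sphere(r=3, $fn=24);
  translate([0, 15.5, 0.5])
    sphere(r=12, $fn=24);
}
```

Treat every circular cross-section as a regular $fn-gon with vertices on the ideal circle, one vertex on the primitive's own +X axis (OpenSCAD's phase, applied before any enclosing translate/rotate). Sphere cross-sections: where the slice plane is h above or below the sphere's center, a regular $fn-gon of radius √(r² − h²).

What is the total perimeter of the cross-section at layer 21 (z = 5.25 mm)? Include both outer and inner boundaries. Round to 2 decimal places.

At z = 5.25 mm: the sphere: section is a regular 24-gon, circumradius = √(r²−h²) = √(3²−2.25²) = 1.984 (perimeter = 2·24·1.984·sin(180°/24) = 12.43 mm); the r=12 sphere at (0, 15.5) slices to a regular 24-gon of circumradius 11.020 (√(r²−h²) with h=4.75 from center) (perimeter = 2·24·11.020·sin(180°/24) = 69.04 mm); Subtracting the remaining from the first: starting from the r=3 sphere, the r=12 sphere at (0, 15.5) misses the remaining region (no effect) — boundary = 12.43 mm. Overall, the cross-section is a single solid region. Total boundary length (outer) = 12.43 mm.

12.43 mm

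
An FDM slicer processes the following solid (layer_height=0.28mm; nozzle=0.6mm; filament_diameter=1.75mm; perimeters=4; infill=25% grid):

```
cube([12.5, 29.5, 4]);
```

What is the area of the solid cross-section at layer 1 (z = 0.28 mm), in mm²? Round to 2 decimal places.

368.75 mm²

At z = 0.28 mm: the 12.5×29.5 cube contributes its full rectangle (area 368.75 mm²). Overall, the cross-section is a single solid region. Net area = 368.75 mm².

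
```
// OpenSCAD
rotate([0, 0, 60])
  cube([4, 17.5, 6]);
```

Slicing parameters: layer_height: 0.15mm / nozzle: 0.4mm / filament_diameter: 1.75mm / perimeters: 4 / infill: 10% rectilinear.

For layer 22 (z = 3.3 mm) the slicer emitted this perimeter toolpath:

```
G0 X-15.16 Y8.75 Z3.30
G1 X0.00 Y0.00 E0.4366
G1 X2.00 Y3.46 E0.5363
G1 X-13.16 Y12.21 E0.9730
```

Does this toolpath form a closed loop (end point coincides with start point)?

Start point (G0): (-15.16, 8.75). End point (last G1): the path does not return to the start — open.

no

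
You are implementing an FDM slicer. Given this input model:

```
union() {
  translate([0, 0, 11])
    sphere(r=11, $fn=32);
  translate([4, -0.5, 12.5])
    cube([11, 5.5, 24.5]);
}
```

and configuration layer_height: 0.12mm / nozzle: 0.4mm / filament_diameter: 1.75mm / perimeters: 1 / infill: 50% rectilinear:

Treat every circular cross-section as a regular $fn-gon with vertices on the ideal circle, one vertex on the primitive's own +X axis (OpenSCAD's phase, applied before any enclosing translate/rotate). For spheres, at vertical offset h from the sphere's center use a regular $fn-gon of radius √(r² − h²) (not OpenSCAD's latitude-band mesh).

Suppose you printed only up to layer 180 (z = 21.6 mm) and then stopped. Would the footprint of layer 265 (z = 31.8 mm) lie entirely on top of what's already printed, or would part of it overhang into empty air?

Compare the two slices. At z = 21.6: the r=11 sphere slices to a regular 32-gon of circumradius 2.939 (√(r²−h²) with h=10.6 from center) (area = (32/2)·2.939²·sin(360°/32) = 26.97 mm²); the cube at (4, -0.5) (footprint 11×5.5) is included at this height (area 60.50 mm²); Combining (union): the 2 present regions are separate (no shared area or edge), so areas and boundary lengths simply add and each stays a separate island — area = 87.47 mm². At z = 31.8: the sphere is not intersected at this z (|z−center|=20.800 > r=11); the cube at (4, -0.5) is present — its section is the full 11×5.5 rectangle (area 60.50 mm²); Taking the union: only the 11×5.5 cube at (4, -0.5) is present, so the union is just that shape — area = 60.50 mm². Checking containment: the cross-section at z = 31.8 is a subset of the cross-section at z = 21.6.

entirely on top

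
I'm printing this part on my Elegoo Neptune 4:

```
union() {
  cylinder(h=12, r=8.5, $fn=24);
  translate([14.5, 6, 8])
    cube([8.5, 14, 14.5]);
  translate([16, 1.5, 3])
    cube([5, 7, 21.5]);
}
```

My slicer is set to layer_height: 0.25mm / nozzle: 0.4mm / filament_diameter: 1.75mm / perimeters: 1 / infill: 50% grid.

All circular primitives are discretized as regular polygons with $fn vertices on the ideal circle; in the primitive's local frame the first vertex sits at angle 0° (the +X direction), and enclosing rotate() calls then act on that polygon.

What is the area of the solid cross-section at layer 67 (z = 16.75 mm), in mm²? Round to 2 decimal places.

At z = 16.75 mm: the cylinder is not intersected at this z (z outside [0, 12]); the 8.5×14 cube at (14.5, 6) contributes its full rectangle (area 119.00 mm²); the cube at (16, 1.5) (footprint 5×7) is included at this height (area 35.00 mm²); Taking the union: the regions partially overlap — summed areas 154.00 mm² minus the doubly-counted overlap 12.50 mm² gives 141.50 mm² — area = 141.50 mm². Overall, the cross-section is a single solid region. Net area = 141.50 mm².

141.50 mm²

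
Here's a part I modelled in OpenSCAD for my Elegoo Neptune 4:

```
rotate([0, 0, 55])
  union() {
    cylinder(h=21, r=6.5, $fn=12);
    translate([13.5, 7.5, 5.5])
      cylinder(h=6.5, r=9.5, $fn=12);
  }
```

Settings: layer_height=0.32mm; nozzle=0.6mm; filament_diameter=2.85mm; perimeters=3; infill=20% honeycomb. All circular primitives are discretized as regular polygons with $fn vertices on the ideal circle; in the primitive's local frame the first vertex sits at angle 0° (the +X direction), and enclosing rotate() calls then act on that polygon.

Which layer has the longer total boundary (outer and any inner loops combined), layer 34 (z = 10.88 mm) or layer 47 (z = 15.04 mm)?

Layer 34 (z = 10.88): the cylinder: section is a regular 12-gon, circumradius r=6.5 (perimeter = 2·12·6.500·sin(180°/12) = 40.38 mm); the r=9.5 cylinder at (13.5, 7.5) contributes a regular 12-gon of circumradius 9.5 (perimeter = 2·12·9.500·sin(180°/12) = 59.01 mm); Combining (union): the regions partially overlap (shared area 0.57 mm²), so the edge portions inside another operand are dropped and the merged outline is re-measured after clipping — boundary = 95.07 mm; (whole slice rotated 55° about Z — lengths, areas and connectivity unchanged). So its perimeter = 95.07 mm. Layer 47 (z = 15.04): the r=6.5 cylinder contributes a regular 12-gon of circumradius 6.5 (perimeter = 2·12·6.500·sin(180°/12) = 40.38 mm); the cylinder at (13.5, 7.5) is not intersected at this z (z outside [5.5, 12]); Combining (union): only the r=6.5 cylinder is present, so the union is just that shape — boundary = 40.38 mm; (whole slice rotated 55° about Z — lengths, areas and connectivity unchanged). So its perimeter = 40.38 mm. Layer 34 is larger (95.07 vs 40.38 mm).

layer 34 (z = 10.88 mm)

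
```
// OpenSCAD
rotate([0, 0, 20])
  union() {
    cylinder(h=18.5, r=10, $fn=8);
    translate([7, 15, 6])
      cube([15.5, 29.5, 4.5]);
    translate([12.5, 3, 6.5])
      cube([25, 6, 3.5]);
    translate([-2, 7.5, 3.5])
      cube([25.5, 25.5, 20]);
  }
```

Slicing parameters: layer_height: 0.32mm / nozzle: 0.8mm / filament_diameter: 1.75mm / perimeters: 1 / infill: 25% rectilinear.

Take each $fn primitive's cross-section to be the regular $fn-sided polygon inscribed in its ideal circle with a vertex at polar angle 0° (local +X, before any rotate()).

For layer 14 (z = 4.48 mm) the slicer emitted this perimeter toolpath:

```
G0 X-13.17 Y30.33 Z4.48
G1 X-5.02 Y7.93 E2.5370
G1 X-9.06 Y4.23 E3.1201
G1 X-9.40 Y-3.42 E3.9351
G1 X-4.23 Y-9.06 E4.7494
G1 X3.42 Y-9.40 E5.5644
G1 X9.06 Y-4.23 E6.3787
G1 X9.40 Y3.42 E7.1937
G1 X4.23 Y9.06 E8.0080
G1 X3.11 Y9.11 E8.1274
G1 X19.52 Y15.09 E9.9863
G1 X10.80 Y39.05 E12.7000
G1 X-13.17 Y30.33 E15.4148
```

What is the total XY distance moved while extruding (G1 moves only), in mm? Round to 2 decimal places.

144.83 mm

Sum the Euclidean lengths of each G1 segment: total = 144.83 mm.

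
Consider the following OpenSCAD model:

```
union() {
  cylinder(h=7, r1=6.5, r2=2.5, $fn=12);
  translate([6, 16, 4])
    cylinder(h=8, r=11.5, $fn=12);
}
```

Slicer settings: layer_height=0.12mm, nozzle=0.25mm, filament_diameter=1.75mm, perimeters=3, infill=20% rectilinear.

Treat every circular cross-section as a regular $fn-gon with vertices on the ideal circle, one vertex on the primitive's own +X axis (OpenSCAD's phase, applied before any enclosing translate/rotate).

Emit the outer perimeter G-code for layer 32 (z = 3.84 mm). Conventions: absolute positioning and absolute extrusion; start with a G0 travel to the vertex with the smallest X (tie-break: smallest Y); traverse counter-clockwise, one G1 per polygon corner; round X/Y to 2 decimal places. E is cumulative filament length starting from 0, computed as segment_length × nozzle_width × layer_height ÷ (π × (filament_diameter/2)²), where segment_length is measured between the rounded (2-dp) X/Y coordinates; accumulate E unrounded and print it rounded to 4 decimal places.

G0 X-4.31 Y0.00 Z3.84
G1 X-3.73 Y-2.15 E0.0278
G1 X-2.15 Y-3.73 E0.0556
G1 X0.00 Y-4.31 E0.0834
G1 X2.15 Y-3.73 E0.1112
G1 X3.73 Y-2.15 E0.1391
G1 X4.31 Y0.00 E0.1668
G1 X3.73 Y2.15 E0.1946
G1 X2.15 Y3.73 E0.2225
G1 X0.00 Y4.31 E0.2503
G1 X-2.15 Y3.73 E0.2780
G1 X-3.73 Y2.15 E0.3059
G1 X-4.31 Y0.00 E0.3337

At z = 3.84 mm: the cone contributes a regular 12-gon of circumradius 4.306 (interpolated between r1=6.5 and r2=2.5 at t=0.549); the cylinder at (6, 16) is absent (z outside [4, 12]); Combining (union): only the cone is present, so the union is just that shape — 1 connected region. The outline is a single polygon with 12 vertices. Extrusion per mm of travel: 0.25 × 0.12 / (π × 0.875²) = 0.012473. Accumulating E over each segment gives final E = 0.3337.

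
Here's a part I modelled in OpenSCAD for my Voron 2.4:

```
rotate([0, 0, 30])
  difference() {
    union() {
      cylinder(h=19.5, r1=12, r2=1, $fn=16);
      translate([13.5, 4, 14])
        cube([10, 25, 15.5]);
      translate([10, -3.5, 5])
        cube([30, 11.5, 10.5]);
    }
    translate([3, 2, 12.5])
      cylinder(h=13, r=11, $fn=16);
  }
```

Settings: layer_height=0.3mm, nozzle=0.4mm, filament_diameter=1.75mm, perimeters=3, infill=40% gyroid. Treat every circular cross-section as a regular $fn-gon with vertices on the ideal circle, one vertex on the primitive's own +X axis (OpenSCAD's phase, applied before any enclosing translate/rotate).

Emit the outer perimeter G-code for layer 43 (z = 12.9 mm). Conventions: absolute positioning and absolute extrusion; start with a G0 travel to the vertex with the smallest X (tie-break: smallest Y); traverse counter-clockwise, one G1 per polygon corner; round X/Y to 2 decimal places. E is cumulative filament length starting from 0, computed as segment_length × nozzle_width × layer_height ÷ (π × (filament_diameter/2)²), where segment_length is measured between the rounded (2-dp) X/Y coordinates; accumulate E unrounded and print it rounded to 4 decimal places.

G0 X6.36 Y12.91 Z12.90
G1 X8.29 Y11.96 E0.1073
G1 X11.12 Y8.73 E0.3216
G1 X12.50 Y4.67 E0.5355
G1 X12.40 Y3.12 E0.6130
G1 X36.39 Y16.97 E1.9950
G1 X30.64 Y26.93 E2.5688
G1 X6.36 Y12.91 E3.9675

At z = 12.9 mm: the cone: at t=0.662 of its height the radius interpolates to r₁+(r₂−r₁)t = 4.723, giving a regular 16-gon of that circumradius; the cube at (13.5, 4) does not reach this height (z outside [14, 29.5]); the cube at (10, -3.5) (footprint 30×11.5) is included at this height; Combining (union): the 2 present regions are separate (no shared area or edge), so areas and boundary lengths simply add and each stays a separate island — 2 connected regions; the cylinder at (3, 2): section is a regular 16-gon, circumradius r=11; Taking the first minus the rest: starting from that combined region, the r=11 cylinder at (3, 2) partially overlaps it — only the 106.56 mm² overlap (of its 370.44 mm²) is removed, clipping the outline — 1 connected region; (whole slice rotated 30° about Z — lengths, areas and connectivity unchanged). The outline is a single polygon with 7 vertices. Extrusion per mm of travel: 0.4 × 0.3 / (π × 0.875²) = 0.049890. Accumulating E over each segment gives final E = 3.9675.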